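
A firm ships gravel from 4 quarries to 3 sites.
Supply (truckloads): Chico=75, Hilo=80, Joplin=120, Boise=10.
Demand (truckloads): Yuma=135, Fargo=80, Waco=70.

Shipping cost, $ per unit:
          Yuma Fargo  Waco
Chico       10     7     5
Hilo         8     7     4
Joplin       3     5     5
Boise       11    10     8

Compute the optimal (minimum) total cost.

Optimal allocation:
  Chico→Fargo: 75 × $7 = $525
  Hilo→Yuma: 10 × $8 = $80
  Hilo→Waco: 70 × $4 = $280
  Joplin→Yuma: 120 × $3 = $360
  Boise→Yuma: 5 × $11 = $55
  Boise→Fargo: 5 × $10 = $50
Total = 525 + 80 + 280 + 360 + 55 + 50 = $1350.
(Supply check: Chico ships 75; Hilo ships 80; Joplin ships 120; Boise ships 10.)

1350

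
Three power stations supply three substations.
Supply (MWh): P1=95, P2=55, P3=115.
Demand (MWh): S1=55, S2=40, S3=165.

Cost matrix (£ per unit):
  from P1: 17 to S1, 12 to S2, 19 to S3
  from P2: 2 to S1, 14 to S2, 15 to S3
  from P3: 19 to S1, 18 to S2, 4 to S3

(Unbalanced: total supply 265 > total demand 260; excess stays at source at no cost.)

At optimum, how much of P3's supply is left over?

0

Minimum-cost shipments:
  P1->S2: 40 × £12 = £480
  P1->S3: 50 × £19 = £950
  P2->S1: 55 × £2 = £110
  P3->S3: 115 × £4 = £460
Total cost = £2000.
P3 ships 115 of its 115, leaving 0.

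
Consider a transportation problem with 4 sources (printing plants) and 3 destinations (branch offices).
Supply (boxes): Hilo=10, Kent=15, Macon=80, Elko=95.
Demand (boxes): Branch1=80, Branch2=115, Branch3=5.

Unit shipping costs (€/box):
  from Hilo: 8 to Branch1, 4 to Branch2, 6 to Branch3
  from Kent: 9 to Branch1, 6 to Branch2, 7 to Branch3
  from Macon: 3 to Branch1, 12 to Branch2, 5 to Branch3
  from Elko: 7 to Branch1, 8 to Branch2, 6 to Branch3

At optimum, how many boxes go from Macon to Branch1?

Optimal shipments:
  Hilo–Branch2: 10 boxes
  Kent–Branch2: 15 boxes
  Macon–Branch1: 80 boxes
  Elko–Branch2: 90 boxes
  Elko–Branch3: 5 boxes
Total cost = €1120.
So Macon→Branch1 carries 80 boxes.

80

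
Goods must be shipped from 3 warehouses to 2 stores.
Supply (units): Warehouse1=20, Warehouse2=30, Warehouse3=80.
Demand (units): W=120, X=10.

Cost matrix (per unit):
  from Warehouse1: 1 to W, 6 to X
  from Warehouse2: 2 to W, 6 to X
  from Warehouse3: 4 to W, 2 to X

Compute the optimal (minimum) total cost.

380

A cheapest plan:
  Warehouse1->W: 20 × 1 = 20
  Warehouse2->W: 30 × 2 = 60
  Warehouse3->W: 70 × 4 = 280
  Warehouse3->X: 10 × 2 = 20
Total = 20 + 60 + 280 + 20 = 380.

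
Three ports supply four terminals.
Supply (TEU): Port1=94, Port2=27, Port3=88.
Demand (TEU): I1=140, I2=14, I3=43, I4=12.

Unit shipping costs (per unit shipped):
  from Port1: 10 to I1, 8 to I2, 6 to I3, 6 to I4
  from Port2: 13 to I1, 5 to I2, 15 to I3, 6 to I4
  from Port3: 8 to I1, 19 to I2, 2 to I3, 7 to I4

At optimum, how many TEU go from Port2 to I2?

The minimum-cost plan:
  Port1->I1: 94 × 10 = 940
  Port2->I1: 1 × 13 = 13
  Port2->I2: 14 × 5 = 70
  Port2->I4: 12 × 6 = 72
  Port3->I1: 45 × 8 = 360
  Port3->I3: 43 × 2 = 86
Total cost = 1541.
So Port2→I2 carries 14 TEU.

14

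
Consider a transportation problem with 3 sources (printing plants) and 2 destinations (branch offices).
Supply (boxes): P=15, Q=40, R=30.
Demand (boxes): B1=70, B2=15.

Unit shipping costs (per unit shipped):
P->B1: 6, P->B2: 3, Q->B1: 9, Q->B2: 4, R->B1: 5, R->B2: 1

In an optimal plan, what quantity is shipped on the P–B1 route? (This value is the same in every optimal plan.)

Solving gives:
  P→B1: 15 × 6 = 90
  Q→B1: 25 × 9 = 225
  Q→B2: 15 × 4 = 60
  R→B1: 30 × 5 = 150
Total cost = 525.
So P→B1 carries 15 boxes.

15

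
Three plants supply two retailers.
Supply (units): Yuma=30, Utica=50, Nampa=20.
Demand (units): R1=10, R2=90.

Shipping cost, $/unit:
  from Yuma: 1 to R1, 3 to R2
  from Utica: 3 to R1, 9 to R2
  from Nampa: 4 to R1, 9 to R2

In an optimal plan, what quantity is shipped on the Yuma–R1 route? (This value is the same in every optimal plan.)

0

The minimum-cost plan:
  Yuma to R2: 30 units
  Utica to R1: 10 units
  Utica to R2: 40 units
  Nampa to R2: 20 units
Total cost = $660.
The route Yuma→R1 is not used.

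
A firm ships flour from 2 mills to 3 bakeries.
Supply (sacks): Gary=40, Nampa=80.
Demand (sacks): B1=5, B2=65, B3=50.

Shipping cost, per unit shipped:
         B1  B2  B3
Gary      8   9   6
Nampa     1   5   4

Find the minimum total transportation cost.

One minimum-cost allocation:
  Gary→B3: 40 × 6 = 240
  Nampa→B1: 5 × 1 = 5
  Nampa→B2: 65 × 5 = 325
  Nampa→B3: 10 × 4 = 40
Total = 240 + 5 + 325 + 40 = 610.
(Supply check: Gary ships 40; Nampa ships 80.)

610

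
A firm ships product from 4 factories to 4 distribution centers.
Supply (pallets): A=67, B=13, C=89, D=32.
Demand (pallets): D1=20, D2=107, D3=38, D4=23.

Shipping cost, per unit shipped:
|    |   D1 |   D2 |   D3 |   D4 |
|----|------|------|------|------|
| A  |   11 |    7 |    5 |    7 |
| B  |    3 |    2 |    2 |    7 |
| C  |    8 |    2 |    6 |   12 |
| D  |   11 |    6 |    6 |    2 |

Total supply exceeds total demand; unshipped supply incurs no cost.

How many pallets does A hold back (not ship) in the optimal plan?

An optimal plan:
  A→D1: 7 pallets
  A→D2: 9 pallets
  A→D3: 38 pallets
  B→D1: 13 pallets
  C→D2: 89 pallets
  D→D2: 9 pallets
  D→D4: 23 pallets
Total cost = 647.
A ships 54 of its 67, leaving 13.

13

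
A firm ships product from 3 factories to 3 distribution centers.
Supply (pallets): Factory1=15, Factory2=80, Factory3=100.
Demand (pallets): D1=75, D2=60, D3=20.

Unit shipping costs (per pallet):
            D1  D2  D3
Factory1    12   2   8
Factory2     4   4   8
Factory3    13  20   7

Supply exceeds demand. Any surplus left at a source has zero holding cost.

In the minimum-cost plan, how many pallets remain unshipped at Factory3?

40

Minimum-cost shipments:
  Factory1 to D2: 15 pallets
  Factory2 to D1: 35 pallets
  Factory2 to D2: 45 pallets
  Factory3 to D1: 40 pallets
  Factory3 to D3: 20 pallets
Total cost = 1010.
Factory3 ships 60 of its 100, leaving 40.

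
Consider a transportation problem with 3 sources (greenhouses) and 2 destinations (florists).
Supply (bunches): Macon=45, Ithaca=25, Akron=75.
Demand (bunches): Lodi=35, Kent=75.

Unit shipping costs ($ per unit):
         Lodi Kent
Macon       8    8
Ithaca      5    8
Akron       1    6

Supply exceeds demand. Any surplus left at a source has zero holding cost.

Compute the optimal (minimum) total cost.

555

One minimum-cost allocation:
  Macon–Kent: 35 × $8 = $280
  Akron–Lodi: 35 × $1 = $35
  Akron–Kent: 40 × $6 = $240
Total = 280 + 35 + 240 = $555.
(Supply check: Macon ships 35; Ithaca ships 0; Akron ships 75.)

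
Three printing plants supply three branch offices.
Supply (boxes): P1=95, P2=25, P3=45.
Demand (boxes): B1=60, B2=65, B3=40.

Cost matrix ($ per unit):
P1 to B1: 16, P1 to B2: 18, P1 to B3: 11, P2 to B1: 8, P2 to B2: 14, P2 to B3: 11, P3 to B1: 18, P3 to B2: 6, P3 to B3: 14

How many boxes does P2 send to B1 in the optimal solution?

Solving gives:
  P1->B1: 35 × $16 = $560
  P1->B2: 20 × $18 = $360
  P1->B3: 40 × $11 = $440
  P2->B1: 25 × $8 = $200
  P3->B2: 45 × $6 = $270
Total cost = $1830.
So P2→B1 carries 25 boxes.

25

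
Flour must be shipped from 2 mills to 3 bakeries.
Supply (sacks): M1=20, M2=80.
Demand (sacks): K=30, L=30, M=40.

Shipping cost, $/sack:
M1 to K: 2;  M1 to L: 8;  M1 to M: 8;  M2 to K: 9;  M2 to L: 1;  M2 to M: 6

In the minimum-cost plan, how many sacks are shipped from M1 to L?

The minimum-cost plan:
  M1 to K: 20 sacks
  M2 to K: 10 sacks
  M2 to L: 30 sacks
  M2 to M: 40 sacks
Total cost = $400.
The route M1→L is not used.

0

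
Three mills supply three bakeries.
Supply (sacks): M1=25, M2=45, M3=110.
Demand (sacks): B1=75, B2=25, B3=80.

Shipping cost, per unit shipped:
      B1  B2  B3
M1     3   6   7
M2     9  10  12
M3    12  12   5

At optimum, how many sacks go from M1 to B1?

Solving gives:
  M1–B1: 25 × 3 = 75
  M2–B1: 45 × 9 = 405
  M3–B1: 5 × 12 = 60
  M3–B2: 25 × 12 = 300
  M3–B3: 80 × 5 = 400
Total cost = 1240.
So M1→B1 carries 25 sacks.

25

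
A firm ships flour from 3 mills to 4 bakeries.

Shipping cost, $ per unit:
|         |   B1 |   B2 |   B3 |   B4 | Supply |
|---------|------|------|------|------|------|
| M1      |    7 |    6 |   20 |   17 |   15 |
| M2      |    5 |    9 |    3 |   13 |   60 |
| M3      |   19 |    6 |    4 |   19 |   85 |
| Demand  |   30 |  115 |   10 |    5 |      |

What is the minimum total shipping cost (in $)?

980

Optimal allocation:
  M1->B2: 15 × $6 = $90
  M2->B1: 30 × $5 = $150
  M2->B2: 15 × $9 = $135
  M2->B3: 10 × $3 = $30
  M2->B4: 5 × $13 = $65
  M3->B2: 85 × $6 = $510
Total = 90 + 150 + 135 + 30 + 65 + 510 = $980.
(Supply check: M1 ships 15; M2 ships 60; M3 ships 85.)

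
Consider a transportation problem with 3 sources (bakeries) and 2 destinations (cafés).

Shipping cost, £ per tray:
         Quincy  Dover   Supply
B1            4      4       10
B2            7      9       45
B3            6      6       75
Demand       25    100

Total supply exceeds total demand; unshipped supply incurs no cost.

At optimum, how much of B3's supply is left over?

An optimal plan:
  B1->Dover: 10 × £4 = £40
  B2->Quincy: 25 × £7 = £175
  B2->Dover: 15 × £9 = £135
  B3->Dover: 75 × £6 = £450
Total cost = £800.
B3 ships 75 of its 75, leaving 0.

0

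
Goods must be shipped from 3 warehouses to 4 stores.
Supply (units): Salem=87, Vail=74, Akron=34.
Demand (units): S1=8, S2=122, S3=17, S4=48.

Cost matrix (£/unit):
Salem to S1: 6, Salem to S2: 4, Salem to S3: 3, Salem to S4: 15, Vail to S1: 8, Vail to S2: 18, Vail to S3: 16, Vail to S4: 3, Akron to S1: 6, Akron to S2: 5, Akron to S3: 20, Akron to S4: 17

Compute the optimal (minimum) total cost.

An optimal shipping plan:
  Salem–S2: 87 × £4 = £348
  Vail–S1: 8 × £8 = £64
  Vail–S2: 1 × £18 = £18
  Vail–S3: 17 × £16 = £272
  Vail–S4: 48 × £3 = £144
  Akron–S2: 34 × £5 = £170
Total = 348 + 64 + 18 + 272 + 144 + 170 = £1016.
(Supply check: Salem ships 87; Vail ships 74; Akron ships 34.)

1016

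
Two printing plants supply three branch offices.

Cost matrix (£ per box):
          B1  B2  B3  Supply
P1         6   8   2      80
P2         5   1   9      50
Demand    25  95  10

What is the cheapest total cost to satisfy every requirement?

580

Optimal allocation:
  P1→B1: 25 × £6 = £150
  P1→B2: 45 × £8 = £360
  P1→B3: 10 × £2 = £20
  P2→B2: 50 × £1 = £50
Total = 150 + 360 + 20 + 50 = £580.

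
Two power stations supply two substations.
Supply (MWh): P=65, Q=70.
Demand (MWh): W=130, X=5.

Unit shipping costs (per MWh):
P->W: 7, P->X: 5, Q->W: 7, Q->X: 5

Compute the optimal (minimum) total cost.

935

Optimal allocation:
  P->W: 60 × 7 = 420
  P->X: 5 × 5 = 25
  Q->W: 70 × 7 = 490
Total = 420 + 25 + 490 = 935.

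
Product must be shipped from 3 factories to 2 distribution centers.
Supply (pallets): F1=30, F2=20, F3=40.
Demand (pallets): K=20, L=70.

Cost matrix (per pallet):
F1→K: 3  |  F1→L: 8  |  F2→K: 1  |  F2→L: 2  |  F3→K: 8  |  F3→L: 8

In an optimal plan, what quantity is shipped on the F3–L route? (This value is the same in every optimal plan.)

The minimum-cost plan:
  F1 to K: 20 × 3 = 60
  F1 to L: 10 × 8 = 80
  F2 to L: 20 × 2 = 40
  F3 to L: 40 × 8 = 320
Total cost = 500.
So F3→L carries 40 pallets.

40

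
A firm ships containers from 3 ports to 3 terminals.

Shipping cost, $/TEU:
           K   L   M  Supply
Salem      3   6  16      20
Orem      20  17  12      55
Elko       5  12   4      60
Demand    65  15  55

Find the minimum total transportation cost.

One minimum-cost allocation:
  Salem–K: 5 × $3 = $15
  Salem–L: 15 × $6 = $90
  Orem–M: 55 × $12 = $660
  Elko–K: 60 × $5 = $300
Total = 15 + 90 + 660 + 300 = $1065.

1065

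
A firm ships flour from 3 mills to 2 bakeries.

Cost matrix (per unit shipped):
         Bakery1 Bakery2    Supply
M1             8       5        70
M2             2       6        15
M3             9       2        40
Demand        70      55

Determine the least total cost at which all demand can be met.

625

One minimum-cost allocation:
  M1–Bakery1: 55 sacks
  M1–Bakery2: 15 sacks
  M2–Bakery1: 15 sacks
  M3–Bakery2: 40 sacks
Total cost = 625.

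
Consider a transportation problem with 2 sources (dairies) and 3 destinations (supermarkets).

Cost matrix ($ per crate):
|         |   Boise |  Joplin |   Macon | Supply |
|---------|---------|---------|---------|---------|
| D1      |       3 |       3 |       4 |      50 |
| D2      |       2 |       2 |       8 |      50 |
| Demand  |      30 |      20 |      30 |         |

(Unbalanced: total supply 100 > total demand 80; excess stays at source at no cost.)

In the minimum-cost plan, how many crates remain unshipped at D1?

An optimal plan:
  D1->Macon: 30 × $4 = $120
  D2->Boise: 30 × $2 = $60
  D2->Joplin: 20 × $2 = $40
Total cost = $220.
D1 ships 30 of its 50, leaving 20.

20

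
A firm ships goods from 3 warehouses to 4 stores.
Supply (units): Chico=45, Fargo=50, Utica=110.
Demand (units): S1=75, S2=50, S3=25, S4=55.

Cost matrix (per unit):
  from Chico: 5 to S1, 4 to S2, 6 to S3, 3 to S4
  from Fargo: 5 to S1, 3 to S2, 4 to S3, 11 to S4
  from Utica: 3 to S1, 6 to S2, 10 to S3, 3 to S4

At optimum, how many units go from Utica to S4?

Optimal shipments:
  Chico→S2: 25 × 4 = 100
  Chico→S4: 20 × 3 = 60
  Fargo→S2: 25 × 3 = 75
  Fargo→S3: 25 × 4 = 100
  Utica→S1: 75 × 3 = 225
  Utica→S4: 35 × 3 = 105
Total cost = 665.
So Utica→S4 carries 35 units.

35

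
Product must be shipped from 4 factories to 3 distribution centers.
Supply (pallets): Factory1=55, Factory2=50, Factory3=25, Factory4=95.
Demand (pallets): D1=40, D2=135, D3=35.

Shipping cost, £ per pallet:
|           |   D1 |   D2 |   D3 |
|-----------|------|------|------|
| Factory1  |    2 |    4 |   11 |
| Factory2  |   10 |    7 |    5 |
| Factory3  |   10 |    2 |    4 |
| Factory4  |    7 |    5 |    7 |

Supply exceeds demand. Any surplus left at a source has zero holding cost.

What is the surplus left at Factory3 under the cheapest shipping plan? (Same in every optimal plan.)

An optimal plan:
  Factory1–D1: 40 × £2 = £80
  Factory1–D2: 15 × £4 = £60
  Factory2–D3: 35 × £5 = £175
  Factory3–D2: 25 × £2 = £50
  Factory4–D2: 95 × £5 = £475
Total cost = £840.
Factory3 ships 25 of its 25, leaving 0.

0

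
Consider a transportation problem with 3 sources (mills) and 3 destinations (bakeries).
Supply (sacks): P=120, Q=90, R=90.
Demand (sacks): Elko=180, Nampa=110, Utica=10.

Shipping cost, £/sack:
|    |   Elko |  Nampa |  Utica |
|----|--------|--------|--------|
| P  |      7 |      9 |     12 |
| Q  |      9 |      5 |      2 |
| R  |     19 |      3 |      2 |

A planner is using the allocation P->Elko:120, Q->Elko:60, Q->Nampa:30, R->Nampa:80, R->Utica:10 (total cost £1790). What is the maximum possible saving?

Current plan cost = 120·7 + 60·9 + 30·5 + 80·3 + 10·2 = £1790.
Optimal plan:
  P to Elko: 120 × £7 = £840
  Q to Elko: 60 × £9 = £540
  Q to Nampa: 20 × £5 = £100
  Q to Utica: 10 × £2 = £20
  R to Nampa: 90 × £3 = £270
Optimal cost = £1770.
Saving = 1790 − 1770 = £20.

20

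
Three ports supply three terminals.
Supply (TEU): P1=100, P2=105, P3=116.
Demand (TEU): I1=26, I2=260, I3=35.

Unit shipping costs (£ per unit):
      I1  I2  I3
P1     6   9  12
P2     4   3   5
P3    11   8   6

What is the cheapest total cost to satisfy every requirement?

1995

A cheapest plan:
  P1 to I1: 26 TEU
  P1 to I2: 74 TEU
  P2 to I2: 105 TEU
  P3 to I2: 81 TEU
  P3 to I3: 35 TEU
Total cost = £1995.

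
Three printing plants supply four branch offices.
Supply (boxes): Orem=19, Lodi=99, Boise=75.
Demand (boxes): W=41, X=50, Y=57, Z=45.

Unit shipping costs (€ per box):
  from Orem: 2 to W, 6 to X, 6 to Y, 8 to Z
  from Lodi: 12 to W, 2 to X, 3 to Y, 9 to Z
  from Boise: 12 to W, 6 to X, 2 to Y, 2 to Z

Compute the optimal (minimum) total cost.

An optimal shipping plan:
  Orem->W: 19 × €2 = €38
  Lodi->W: 22 × €12 = €264
  Lodi->X: 50 × €2 = €100
  Lodi->Y: 27 × €3 = €81
  Boise->Y: 30 × €2 = €60
  Boise->Z: 45 × €2 = €90
Total = 38 + 264 + 100 + 81 + 60 + 90 = €633.
(Supply check: Orem ships 19; Lodi ships 99; Boise ships 75.)

633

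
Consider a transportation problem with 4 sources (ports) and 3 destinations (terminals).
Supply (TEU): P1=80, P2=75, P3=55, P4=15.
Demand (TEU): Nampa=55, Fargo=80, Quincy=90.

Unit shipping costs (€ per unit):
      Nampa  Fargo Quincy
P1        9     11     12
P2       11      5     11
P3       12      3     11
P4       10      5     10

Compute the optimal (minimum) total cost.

Optimal allocation:
  P1→Nampa: 55 × €9 = €495
  P1→Quincy: 25 × €12 = €300
  P2→Fargo: 25 × €5 = €125
  P2→Quincy: 50 × €11 = €550
  P3→Fargo: 55 × €3 = €165
  P4→Quincy: 15 × €10 = €150
Total = 495 + 300 + 125 + 550 + 165 + 150 = €1785.

1785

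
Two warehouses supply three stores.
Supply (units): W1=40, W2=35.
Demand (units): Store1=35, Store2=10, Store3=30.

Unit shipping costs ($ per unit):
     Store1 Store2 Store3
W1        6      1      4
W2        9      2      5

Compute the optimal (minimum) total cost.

375

Optimal allocation:
  W1→Store1: 35 × $6 = $210
  W1→Store2: 5 × $1 = $5
  W2→Store2: 5 × $2 = $10
  W2→Store3: 30 × $5 = $150
Total = 210 + 5 + 10 + 150 = $375.
(Supply check: W1 ships 40; W2 ships 35.)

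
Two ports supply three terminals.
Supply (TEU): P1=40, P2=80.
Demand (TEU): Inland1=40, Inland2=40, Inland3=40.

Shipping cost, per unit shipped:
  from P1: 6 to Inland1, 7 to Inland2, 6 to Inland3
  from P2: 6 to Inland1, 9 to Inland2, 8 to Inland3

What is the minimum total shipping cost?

840

An optimal shipping plan:
  P1->Inland2: 40 × 7 = 280
  P2->Inland1: 40 × 6 = 240
  P2->Inland3: 40 × 8 = 320
Total = 280 + 240 + 320 = 840.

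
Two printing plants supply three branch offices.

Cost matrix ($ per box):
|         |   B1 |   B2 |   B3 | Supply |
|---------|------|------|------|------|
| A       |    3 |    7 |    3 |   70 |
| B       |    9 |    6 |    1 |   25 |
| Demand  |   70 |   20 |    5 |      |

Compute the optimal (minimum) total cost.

335

An optimal shipping plan:
  A–B1: 70 × $3 = $210
  B–B2: 20 × $6 = $120
  B–B3: 5 × $1 = $5
Total = 210 + 120 + 5 = $335.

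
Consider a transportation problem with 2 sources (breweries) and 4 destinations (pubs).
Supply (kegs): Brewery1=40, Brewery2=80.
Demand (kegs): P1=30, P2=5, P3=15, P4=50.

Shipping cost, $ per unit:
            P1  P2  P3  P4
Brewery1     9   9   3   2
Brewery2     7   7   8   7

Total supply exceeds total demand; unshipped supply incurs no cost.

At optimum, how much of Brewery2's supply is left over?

20

An optimal plan:
  Brewery1 to P3: 15 × $3 = $45
  Brewery1 to P4: 25 × $2 = $50
  Brewery2 to P1: 30 × $7 = $210
  Brewery2 to P2: 5 × $7 = $35
  Brewery2 to P4: 25 × $7 = $175
Total cost = $515.
Brewery2 ships 60 of its 80, leaving 20.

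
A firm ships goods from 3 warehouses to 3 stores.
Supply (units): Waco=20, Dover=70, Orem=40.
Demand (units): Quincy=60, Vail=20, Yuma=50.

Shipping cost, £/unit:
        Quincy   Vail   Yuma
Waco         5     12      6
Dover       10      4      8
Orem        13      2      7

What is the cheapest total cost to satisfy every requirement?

920

Optimal allocation:
  Waco–Quincy: 20 × £5 = £100
  Dover–Quincy: 40 × £10 = £400
  Dover–Yuma: 30 × £8 = £240
  Orem–Vail: 20 × £2 = £40
  Orem–Yuma: 20 × £7 = £140
Total = 100 + 400 + 240 + 40 + 140 = £920.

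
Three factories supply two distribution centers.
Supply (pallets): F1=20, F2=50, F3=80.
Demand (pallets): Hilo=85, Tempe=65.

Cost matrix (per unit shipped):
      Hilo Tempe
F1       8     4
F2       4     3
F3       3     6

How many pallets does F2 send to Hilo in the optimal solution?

Solving gives:
  F1–Tempe: 20 × 4 = 80
  F2–Hilo: 5 × 4 = 20
  F2–Tempe: 45 × 3 = 135
  F3–Hilo: 80 × 3 = 240
Total cost = 475.
So F2→Hilo carries 5 pallets.

5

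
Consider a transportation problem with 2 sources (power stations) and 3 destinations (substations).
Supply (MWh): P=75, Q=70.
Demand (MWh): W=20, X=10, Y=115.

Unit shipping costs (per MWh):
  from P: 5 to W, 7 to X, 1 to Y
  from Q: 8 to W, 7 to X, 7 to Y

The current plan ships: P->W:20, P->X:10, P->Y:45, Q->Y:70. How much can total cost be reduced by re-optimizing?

120

Current plan cost = 20·5 + 10·7 + 45·1 + 70·7 = 705.
Optimal plan:
  P->Y: 75 × 1 = 75
  Q->W: 20 × 8 = 160
  Q->X: 10 × 7 = 70
  Q->Y: 40 × 7 = 280
Optimal cost = 585.
Saving = 705 − 585 = 120.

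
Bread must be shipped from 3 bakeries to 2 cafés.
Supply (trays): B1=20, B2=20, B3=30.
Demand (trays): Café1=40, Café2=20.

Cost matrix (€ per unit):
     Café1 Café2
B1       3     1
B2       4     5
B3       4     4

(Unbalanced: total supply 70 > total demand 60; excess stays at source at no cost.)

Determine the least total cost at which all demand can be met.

180

A cheapest plan:
  B1→Café2: 20 × €1 = €20
  B2→Café1: 10 × €4 = €40
  B3→Café1: 30 × €4 = €120
Total = 20 + 40 + 120 = €180.
(Supply check: B1 ships 20; B2 ships 10; B3 ships 30.)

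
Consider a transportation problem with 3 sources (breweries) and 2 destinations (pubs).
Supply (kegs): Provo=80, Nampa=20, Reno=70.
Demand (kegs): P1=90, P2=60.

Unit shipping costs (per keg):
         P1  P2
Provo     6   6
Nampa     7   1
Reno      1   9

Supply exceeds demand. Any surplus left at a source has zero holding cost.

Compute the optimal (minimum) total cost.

One minimum-cost allocation:
  Provo→P1: 20 kegs
  Provo→P2: 40 kegs
  Nampa→P2: 20 kegs
  Reno→P1: 70 kegs
Total cost = 450.

450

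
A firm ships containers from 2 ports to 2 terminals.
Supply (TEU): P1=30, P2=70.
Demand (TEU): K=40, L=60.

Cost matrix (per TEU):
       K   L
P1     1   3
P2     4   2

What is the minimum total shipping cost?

190

An optimal shipping plan:
  P1->K: 30 × 1 = 30
  P2->K: 10 × 4 = 40
  P2->L: 60 × 2 = 120
Total = 30 + 40 + 120 = 190.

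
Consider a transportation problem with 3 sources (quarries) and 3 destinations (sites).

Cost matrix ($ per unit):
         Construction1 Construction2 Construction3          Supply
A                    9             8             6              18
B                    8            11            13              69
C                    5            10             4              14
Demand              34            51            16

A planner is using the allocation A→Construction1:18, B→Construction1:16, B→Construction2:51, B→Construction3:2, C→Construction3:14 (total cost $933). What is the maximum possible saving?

80

Current plan cost = 18·9 + 16·8 + 51·11 + 2·13 + 14·4 = $933.
Optimal plan:
  A–Construction2: 16 truckloads
  A–Construction3: 2 truckloads
  B–Construction1: 34 truckloads
  B–Construction2: 35 truckloads
  C–Construction3: 14 truckloads
Optimal cost = $853.
Saving = 933 − 853 = $80.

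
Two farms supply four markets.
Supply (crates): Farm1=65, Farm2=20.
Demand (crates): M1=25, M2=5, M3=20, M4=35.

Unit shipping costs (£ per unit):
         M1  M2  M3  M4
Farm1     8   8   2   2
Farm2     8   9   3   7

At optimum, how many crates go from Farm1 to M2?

5

Solving gives:
  Farm1 to M1: 5 × £8 = £40
  Farm1 to M2: 5 × £8 = £40
  Farm1 to M3: 20 × £2 = £40
  Farm1 to M4: 35 × £2 = £70
  Farm2 to M1: 20 × £8 = £160
Total cost = £350.
So Farm1→M2 carries 5 crates.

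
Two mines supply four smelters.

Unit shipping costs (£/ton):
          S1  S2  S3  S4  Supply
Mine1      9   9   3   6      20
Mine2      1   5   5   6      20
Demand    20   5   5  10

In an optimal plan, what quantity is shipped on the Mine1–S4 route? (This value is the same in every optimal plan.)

10

Optimal shipments:
  Mine1->S2: 5 tons
  Mine1->S3: 5 tons
  Mine1->S4: 10 tons
  Mine2->S1: 20 tons
Total cost = £140.
So Mine1→S4 carries 10 tons.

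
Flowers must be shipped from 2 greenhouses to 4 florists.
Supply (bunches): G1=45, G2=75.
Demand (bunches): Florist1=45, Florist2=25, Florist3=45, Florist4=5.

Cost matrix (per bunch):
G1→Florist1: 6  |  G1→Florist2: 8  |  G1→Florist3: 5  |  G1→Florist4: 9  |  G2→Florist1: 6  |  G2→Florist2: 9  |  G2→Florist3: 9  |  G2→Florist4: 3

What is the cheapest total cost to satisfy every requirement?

735

One minimum-cost allocation:
  G1–Florist3: 45 × 5 = 225
  G2–Florist1: 45 × 6 = 270
  G2–Florist2: 25 × 9 = 225
  G2–Florist4: 5 × 3 = 15
Total = 225 + 270 + 225 + 15 = 735.
(Supply check: G1 ships 45; G2 ships 75.)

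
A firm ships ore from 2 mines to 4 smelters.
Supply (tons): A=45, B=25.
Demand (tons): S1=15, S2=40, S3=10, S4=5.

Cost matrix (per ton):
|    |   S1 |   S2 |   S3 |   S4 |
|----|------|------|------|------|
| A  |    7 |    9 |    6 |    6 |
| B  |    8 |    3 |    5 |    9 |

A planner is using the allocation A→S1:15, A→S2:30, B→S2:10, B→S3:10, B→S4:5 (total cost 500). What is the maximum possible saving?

95

Current plan cost = 15·7 + 30·9 + 10·3 + 10·5 + 5·9 = 500.
Optimal plan:
  A→S1: 15 tons
  A→S2: 15 tons
  A→S3: 10 tons
  A→S4: 5 tons
  B→S2: 25 tons
Optimal cost = 405.
Saving = 500 − 405 = 95.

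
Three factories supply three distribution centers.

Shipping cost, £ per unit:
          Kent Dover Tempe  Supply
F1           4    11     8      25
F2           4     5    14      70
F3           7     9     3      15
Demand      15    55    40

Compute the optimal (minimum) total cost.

580

One minimum-cost allocation:
  F1→Tempe: 25 × £8 = £200
  F2→Kent: 15 × £4 = £60
  F2→Dover: 55 × £5 = £275
  F3→Tempe: 15 × £3 = £45
Total = 200 + 60 + 275 + 45 = £580.
(Supply check: F1 ships 25; F2 ships 70; F3 ships 15.)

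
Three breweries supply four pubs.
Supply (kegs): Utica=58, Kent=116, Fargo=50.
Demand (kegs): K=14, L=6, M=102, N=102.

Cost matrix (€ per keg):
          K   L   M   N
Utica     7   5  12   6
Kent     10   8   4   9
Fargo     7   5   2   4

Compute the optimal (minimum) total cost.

One minimum-cost allocation:
  Utica->L: 6 × €5 = €30
  Utica->N: 52 × €6 = €312
  Kent->K: 14 × €10 = €140
  Kent->M: 102 × €4 = €408
  Fargo->N: 50 × €4 = €200
Total = 30 + 312 + 140 + 408 + 200 = €1090.
(Supply check: Utica ships 58; Kent ships 116; Fargo ships 50.)

1090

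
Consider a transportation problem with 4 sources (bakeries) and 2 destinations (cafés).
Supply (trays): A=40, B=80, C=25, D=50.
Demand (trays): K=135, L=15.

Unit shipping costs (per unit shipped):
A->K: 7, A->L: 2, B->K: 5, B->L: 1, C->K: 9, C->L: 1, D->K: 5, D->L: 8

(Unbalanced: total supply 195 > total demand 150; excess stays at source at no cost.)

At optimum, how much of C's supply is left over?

Minimum-cost shipments:
  A–K: 5 × 7 = 35
  B–K: 80 × 5 = 400
  C–L: 15 × 1 = 15
  D–K: 50 × 5 = 250
Total cost = 700.
C ships 15 of its 25, leaving 10.

10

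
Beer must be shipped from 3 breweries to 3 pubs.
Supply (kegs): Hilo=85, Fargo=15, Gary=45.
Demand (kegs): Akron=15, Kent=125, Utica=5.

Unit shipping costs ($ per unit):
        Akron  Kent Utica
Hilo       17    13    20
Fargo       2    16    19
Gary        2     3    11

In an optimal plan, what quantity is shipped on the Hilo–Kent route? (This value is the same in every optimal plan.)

80

Solving gives:
  Hilo to Kent: 80 × $13 = $1040
  Hilo to Utica: 5 × $20 = $100
  Fargo to Akron: 15 × $2 = $30
  Gary to Kent: 45 × $3 = $135
Total cost = $1305.
So Hilo→Kent carries 80 kegs.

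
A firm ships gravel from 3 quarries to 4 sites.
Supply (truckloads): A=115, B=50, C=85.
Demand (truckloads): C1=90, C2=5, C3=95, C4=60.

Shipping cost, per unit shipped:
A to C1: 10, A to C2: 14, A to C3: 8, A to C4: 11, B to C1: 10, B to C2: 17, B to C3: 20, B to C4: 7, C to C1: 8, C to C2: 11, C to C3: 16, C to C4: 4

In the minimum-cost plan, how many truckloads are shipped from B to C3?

Optimal shipments:
  A->C1: 20 × 10 = 200
  A->C3: 95 × 8 = 760
  B->C1: 50 × 10 = 500
  C->C1: 20 × 8 = 160
  C->C2: 5 × 11 = 55
  C->C4: 60 × 4 = 240
Total cost = 1915.
The route B→C3 is not used.

0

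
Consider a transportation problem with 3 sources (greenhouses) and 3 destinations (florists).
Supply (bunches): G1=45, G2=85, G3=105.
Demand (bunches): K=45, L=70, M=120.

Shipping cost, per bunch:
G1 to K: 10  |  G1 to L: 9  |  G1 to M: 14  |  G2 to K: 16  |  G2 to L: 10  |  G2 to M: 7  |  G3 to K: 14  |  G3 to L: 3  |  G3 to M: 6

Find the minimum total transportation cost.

A cheapest plan:
  G1→K: 45 × 10 = 450
  G2→M: 85 × 7 = 595
  G3→L: 70 × 3 = 210
  G3→M: 35 × 6 = 210
Total = 450 + 595 + 210 + 210 = 1465.

1465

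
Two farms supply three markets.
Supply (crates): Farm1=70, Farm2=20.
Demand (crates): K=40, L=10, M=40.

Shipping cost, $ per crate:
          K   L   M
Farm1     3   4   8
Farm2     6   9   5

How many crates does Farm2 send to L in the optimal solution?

0

The minimum-cost plan:
  Farm1–K: 40 × $3 = $120
  Farm1–L: 10 × $4 = $40
  Farm1–M: 20 × $8 = $160
  Farm2–M: 20 × $5 = $100
Total cost = $420.
The route Farm2→L is not used.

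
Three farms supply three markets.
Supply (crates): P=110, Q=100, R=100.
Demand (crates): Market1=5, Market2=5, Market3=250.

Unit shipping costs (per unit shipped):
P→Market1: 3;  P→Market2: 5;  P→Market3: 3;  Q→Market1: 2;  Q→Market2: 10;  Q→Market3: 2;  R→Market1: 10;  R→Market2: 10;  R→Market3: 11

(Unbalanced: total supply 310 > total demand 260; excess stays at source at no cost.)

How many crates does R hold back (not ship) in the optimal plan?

Minimum-cost shipments:
  P to Market3: 110 × 3 = 330
  Q to Market3: 100 × 2 = 200
  R to Market1: 5 × 10 = 50
  R to Market2: 5 × 10 = 50
  R to Market3: 40 × 11 = 440
Total cost = 1070.
R ships 50 of its 100, leaving 50.

50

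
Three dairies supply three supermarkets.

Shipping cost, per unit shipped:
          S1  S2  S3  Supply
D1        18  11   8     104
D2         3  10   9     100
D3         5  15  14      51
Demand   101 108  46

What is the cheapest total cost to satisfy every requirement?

1911

One minimum-cost allocation:
  D1–S2: 58 × 11 = 638
  D1–S3: 46 × 8 = 368
  D2–S1: 50 × 3 = 150
  D2–S2: 50 × 10 = 500
  D3–S1: 51 × 5 = 255
Total = 638 + 368 + 150 + 500 + 255 = 1911.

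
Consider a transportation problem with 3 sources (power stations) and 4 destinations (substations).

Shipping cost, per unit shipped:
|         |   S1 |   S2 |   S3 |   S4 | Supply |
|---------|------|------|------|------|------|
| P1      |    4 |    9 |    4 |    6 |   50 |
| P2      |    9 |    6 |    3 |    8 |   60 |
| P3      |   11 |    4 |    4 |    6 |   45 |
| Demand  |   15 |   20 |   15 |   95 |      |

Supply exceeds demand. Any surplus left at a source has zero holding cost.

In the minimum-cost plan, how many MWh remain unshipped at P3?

0

An optimal plan:
  P1 to S1: 15 × 4 = 60
  P1 to S4: 35 × 6 = 210
  P2 to S2: 20 × 6 = 120
  P2 to S3: 15 × 3 = 45
  P2 to S4: 15 × 8 = 120
  P3 to S4: 45 × 6 = 270
Total cost = 825.
P3 ships 45 of its 45, leaving 0.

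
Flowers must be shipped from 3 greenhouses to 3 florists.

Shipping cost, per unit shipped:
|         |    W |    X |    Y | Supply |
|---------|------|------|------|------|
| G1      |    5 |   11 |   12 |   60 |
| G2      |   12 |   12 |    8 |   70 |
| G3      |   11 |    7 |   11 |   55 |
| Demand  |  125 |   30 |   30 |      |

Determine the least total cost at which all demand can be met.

An optimal shipping plan:
  G1 to W: 60 × 5 = 300
  G2 to W: 40 × 12 = 480
  G2 to Y: 30 × 8 = 240
  G3 to W: 25 × 11 = 275
  G3 to X: 30 × 7 = 210
Total = 300 + 480 + 240 + 275 + 210 = 1505.

1505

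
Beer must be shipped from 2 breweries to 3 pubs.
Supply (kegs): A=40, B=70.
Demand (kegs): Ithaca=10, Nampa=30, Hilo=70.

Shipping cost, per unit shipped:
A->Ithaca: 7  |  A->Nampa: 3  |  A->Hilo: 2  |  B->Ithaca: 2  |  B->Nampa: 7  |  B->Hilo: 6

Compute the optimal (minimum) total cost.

490

A cheapest plan:
  A–Nampa: 30 × 3 = 90
  A–Hilo: 10 × 2 = 20
  B–Ithaca: 10 × 2 = 20
  B–Hilo: 60 × 6 = 360
Total = 90 + 20 + 20 + 360 = 490.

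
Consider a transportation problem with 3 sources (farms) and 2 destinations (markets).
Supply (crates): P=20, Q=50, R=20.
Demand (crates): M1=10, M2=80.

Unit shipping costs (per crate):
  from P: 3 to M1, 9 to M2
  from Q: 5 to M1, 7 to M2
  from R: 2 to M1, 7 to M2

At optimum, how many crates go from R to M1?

Optimal shipments:
  P to M1: 10 crates
  P to M2: 10 crates
  Q to M2: 50 crates
  R to M2: 20 crates
Total cost = 610.
The route R→M1 is not used.

0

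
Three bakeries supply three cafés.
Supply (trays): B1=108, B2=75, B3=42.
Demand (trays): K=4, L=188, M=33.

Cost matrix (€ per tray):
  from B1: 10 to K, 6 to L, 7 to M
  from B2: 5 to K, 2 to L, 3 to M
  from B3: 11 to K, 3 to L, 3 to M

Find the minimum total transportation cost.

936

An optimal shipping plan:
  B1→L: 108 trays
  B2→K: 4 trays
  B2→L: 71 trays
  B3→L: 9 trays
  B3→M: 33 trays
Total cost = €936.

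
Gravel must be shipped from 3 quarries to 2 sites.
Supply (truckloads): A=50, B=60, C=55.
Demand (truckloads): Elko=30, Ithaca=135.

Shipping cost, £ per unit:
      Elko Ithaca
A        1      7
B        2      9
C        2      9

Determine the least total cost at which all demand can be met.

1175

One minimum-cost allocation:
  A→Ithaca: 50 × £7 = £350
  B→Elko: 30 × £2 = £60
  B→Ithaca: 30 × £9 = £270
  C→Ithaca: 55 × £9 = £495
Total = 350 + 60 + 270 + 495 = £1175.
(Supply check: A ships 50; B ships 60; C ships 55.)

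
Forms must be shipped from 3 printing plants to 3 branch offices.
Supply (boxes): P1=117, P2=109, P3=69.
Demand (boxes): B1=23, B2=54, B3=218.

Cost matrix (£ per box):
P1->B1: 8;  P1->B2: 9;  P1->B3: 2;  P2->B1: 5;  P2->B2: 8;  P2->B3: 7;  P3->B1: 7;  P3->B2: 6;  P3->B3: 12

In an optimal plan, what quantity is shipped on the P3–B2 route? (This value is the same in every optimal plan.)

54

The minimum-cost plan:
  P1–B3: 117 × £2 = £234
  P2–B1: 8 × £5 = £40
  P2–B3: 101 × £7 = £707
  P3–B1: 15 × £7 = £105
  P3–B2: 54 × £6 = £324
Total cost = £1410.
So P3→B2 carries 54 boxes.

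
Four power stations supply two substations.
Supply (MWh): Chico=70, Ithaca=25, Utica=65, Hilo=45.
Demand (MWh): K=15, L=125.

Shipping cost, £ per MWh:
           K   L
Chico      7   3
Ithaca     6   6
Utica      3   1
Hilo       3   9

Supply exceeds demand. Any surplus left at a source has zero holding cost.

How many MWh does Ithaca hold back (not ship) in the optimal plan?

Minimum-cost shipments:
  Chico–L: 60 × £3 = £180
  Utica–L: 65 × £1 = £65
  Hilo–K: 15 × £3 = £45
Total cost = £290.
Ithaca ships 0 of its 25, leaving 25.

25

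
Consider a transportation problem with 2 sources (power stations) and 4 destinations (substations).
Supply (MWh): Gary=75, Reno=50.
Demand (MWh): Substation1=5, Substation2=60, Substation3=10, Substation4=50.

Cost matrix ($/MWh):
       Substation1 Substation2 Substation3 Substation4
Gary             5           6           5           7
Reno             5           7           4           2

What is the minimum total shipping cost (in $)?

A cheapest plan:
  Gary->Substation1: 5 × $5 = $25
  Gary->Substation2: 60 × $6 = $360
  Gary->Substation3: 10 × $5 = $50
  Reno->Substation4: 50 × $2 = $100
Total = 25 + 360 + 50 + 100 = $535.
(Supply check: Gary ships 75; Reno ships 50.)

535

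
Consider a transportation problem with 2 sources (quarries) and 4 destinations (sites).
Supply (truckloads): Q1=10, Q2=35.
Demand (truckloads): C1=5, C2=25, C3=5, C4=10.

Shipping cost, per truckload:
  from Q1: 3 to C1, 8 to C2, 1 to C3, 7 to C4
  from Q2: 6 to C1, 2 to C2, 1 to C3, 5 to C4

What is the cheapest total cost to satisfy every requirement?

120

A cheapest plan:
  Q1–C1: 5 × 3 = 15
  Q1–C3: 5 × 1 = 5
  Q2–C2: 25 × 2 = 50
  Q2–C4: 10 × 5 = 50
Total = 15 + 5 + 50 + 50 = 120.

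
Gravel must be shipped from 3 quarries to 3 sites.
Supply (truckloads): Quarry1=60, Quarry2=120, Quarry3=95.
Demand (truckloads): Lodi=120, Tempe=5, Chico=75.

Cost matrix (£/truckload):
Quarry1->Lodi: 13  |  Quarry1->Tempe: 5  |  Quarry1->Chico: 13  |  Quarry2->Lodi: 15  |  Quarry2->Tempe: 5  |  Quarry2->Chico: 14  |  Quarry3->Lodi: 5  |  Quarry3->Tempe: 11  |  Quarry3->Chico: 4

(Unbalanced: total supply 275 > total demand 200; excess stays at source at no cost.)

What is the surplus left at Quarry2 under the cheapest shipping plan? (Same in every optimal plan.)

75

Minimum-cost shipments:
  Quarry1→Lodi: 60 × £13 = £780
  Quarry2→Lodi: 40 × £15 = £600
  Quarry2→Tempe: 5 × £5 = £25
  Quarry3→Lodi: 20 × £5 = £100
  Quarry3→Chico: 75 × £4 = £300
Total cost = £1805.
Quarry2 ships 45 of its 120, leaving 75.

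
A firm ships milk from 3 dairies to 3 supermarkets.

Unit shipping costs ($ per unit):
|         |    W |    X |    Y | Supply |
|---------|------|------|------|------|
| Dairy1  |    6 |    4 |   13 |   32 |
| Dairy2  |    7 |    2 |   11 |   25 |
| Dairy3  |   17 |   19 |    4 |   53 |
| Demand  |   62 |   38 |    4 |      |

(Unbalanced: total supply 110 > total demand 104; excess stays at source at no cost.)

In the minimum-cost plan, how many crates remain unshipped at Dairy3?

6

An optimal plan:
  Dairy1–W: 19 × $6 = $114
  Dairy1–X: 13 × $4 = $52
  Dairy2–X: 25 × $2 = $50
  Dairy3–W: 43 × $17 = $731
  Dairy3–Y: 4 × $4 = $16
Total cost = $963.
Dairy3 ships 47 of its 53, leaving 6.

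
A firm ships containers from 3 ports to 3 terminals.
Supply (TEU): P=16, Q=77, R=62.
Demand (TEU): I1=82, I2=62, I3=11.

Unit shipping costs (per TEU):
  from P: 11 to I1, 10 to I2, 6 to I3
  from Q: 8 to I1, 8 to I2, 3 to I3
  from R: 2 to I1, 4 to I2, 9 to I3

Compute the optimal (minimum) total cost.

845

A cheapest plan:
  P→I2: 16 TEU
  Q→I1: 20 TEU
  Q→I2: 46 TEU
  Q→I3: 11 TEU
  R→I1: 62 TEU
Total cost = 845.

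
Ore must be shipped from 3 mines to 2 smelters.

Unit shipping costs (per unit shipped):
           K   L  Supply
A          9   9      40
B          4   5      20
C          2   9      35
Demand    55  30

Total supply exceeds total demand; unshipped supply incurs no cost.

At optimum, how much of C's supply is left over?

Minimum-cost shipments:
  A→L: 30 × 9 = 270
  B→K: 20 × 4 = 80
  C→K: 35 × 2 = 70
Total cost = 420.
C ships 35 of its 35, leaving 0.

0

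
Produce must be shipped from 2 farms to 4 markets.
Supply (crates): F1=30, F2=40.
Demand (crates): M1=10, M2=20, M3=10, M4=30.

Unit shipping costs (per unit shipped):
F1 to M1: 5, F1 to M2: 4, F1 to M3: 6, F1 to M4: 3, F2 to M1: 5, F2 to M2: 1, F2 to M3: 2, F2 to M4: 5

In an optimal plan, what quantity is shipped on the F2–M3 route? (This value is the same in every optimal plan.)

Optimal shipments:
  F1→M4: 30 crates
  F2→M1: 10 crates
  F2→M2: 20 crates
  F2→M3: 10 crates
Total cost = 180.
So F2→M3 carries 10 crates.

10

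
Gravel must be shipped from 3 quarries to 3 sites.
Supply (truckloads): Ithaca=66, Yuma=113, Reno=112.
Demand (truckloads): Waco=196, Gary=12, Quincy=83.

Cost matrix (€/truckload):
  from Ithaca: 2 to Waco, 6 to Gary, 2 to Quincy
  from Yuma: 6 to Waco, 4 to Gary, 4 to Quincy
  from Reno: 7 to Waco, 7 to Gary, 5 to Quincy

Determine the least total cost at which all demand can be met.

1404

One minimum-cost allocation:
  Ithaca–Waco: 66 × €2 = €132
  Yuma–Waco: 18 × €6 = €108
  Yuma–Gary: 12 × €4 = €48
  Yuma–Quincy: 83 × €4 = €332
  Reno–Waco: 112 × €7 = €784
Total = 132 + 108 + 48 + 332 + 784 = €1404.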